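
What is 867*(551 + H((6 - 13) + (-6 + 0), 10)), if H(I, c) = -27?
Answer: 454308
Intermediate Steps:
867*(551 + H((6 - 13) + (-6 + 0), 10)) = 867*(551 - 27) = 867*524 = 454308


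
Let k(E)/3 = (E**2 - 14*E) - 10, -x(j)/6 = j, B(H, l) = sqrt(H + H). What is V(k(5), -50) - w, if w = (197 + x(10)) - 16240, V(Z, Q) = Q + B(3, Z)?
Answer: 16053 + sqrt(6) ≈ 16055.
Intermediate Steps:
B(H, l) = sqrt(2)*sqrt(H) (B(H, l) = sqrt(2*H) = sqrt(2)*sqrt(H))
x(j) = -6*j
k(E) = -30 - 42*E + 3*E**2 (k(E) = 3*((E**2 - 14*E) - 10) = 3*(-10 + E**2 - 14*E) = -30 - 42*E + 3*E**2)
V(Z, Q) = Q + sqrt(6) (V(Z, Q) = Q + sqrt(2)*sqrt(3) = Q + sqrt(6))
w = -16103 (w = (197 - 6*10) - 16240 = (197 - 60) - 16240 = 137 - 16240 = -16103)
V(k(5), -50) - w = (-50 + sqrt(6)) - 1*(-16103) = (-50 + sqrt(6)) + 16103 = 16053 + sqrt(6)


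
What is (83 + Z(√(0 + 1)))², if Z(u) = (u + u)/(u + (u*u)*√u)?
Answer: 7056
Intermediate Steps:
Z(u) = 2*u/(u + u^(5/2)) (Z(u) = (2*u)/(u + u²*√u) = (2*u)/(u + u^(5/2)) = 2*u/(u + u^(5/2)))
(83 + Z(√(0 + 1)))² = (83 + 2*√(0 + 1)/(√(0 + 1) + (√(0 + 1))^(5/2)))² = (83 + 2*√1/(√1 + (√1)^(5/2)))² = (83 + 2*1/(1 + 1^(5/2)))² = (83 + 2*1/(1 + 1))² = (83 + 2*1/2)² = (83 + 2*1*(½))² = (83 + 1)² = 84² = 7056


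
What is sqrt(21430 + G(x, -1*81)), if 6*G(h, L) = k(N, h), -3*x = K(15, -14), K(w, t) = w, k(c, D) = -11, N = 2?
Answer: sqrt(771414)/6 ≈ 146.38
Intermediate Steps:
x = -5 (x = -1/3*15 = -5)
G(h, L) = -11/6 (G(h, L) = (1/6)*(-11) = -11/6)
sqrt(21430 + G(x, -1*81)) = sqrt(21430 - 11/6) = sqrt(128569/6) = sqrt(771414)/6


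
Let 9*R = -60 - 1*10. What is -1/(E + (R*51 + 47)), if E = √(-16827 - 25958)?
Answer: 3147/1485466 + 9*I*√42785/1485466 ≈ 0.0021185 + 0.0012532*I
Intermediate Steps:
R = -70/9 (R = (-60 - 1*10)/9 = (-60 - 10)/9 = (⅑)*(-70) = -70/9 ≈ -7.7778)
E = I*√42785 (E = √(-42785) = I*√42785 ≈ 206.85*I)
-1/(E + (R*51 + 47)) = -1/(I*√42785 + (-70/9*51 + 47)) = -1/(I*√42785 + (-1190/3 + 47)) = -1/(I*√42785 - 1049/3) = -1/(-1049/3 + I*√42785)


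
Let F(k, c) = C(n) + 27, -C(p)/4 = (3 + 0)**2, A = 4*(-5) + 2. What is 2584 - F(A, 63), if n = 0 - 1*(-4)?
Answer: 2593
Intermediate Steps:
A = -18 (A = -20 + 2 = -18)
n = 4 (n = 0 + 4 = 4)
C(p) = -36 (C(p) = -4*(3 + 0)**2 = -4*3**2 = -4*9 = -36)
F(k, c) = -9 (F(k, c) = -36 + 27 = -9)
2584 - F(A, 63) = 2584 - 1*(-9) = 2584 + 9 = 2593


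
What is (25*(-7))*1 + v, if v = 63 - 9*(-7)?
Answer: -49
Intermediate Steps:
v = 126 (v = 63 + 63 = 126)
(25*(-7))*1 + v = (25*(-7))*1 + 126 = -175*1 + 126 = -175 + 126 = -49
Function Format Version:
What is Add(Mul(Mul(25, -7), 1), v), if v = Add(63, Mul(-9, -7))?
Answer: -49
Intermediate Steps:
v = 126 (v = Add(63, 63) = 126)
Add(Mul(Mul(25, -7), 1), v) = Add(Mul(Mul(25, -7), 1), 126) = Add(Mul(-175, 1), 126) = Add(-175, 126) = -49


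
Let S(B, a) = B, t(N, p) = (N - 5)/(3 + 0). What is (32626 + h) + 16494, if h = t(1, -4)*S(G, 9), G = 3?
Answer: 49116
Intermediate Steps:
t(N, p) = -5/3 + N/3 (t(N, p) = (-5 + N)/3 = (-5 + N)*(⅓) = -5/3 + N/3)
h = -4 (h = (-5/3 + (⅓)*1)*3 = (-5/3 + ⅓)*3 = -4/3*3 = -4)
(32626 + h) + 16494 = (32626 - 4) + 16494 = 32622 + 16494 = 49116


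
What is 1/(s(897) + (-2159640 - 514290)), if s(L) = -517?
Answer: -1/2674447 ≈ -3.7391e-7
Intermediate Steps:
1/(s(897) + (-2159640 - 514290)) = 1/(-517 + (-2159640 - 514290)) = 1/(-517 - 2673930) = 1/(-2674447) = -1/2674447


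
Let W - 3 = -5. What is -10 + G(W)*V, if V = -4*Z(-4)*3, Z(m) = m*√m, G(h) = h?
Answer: -10 - 192*I ≈ -10.0 - 192.0*I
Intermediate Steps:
W = -2 (W = 3 - 5 = -2)
Z(m) = m^(3/2)
V = 96*I (V = -(-32)*I*3 = (32*I)*3 = 96*I ≈ 96.0*I)
-10 + G(W)*V = -10 - 192*I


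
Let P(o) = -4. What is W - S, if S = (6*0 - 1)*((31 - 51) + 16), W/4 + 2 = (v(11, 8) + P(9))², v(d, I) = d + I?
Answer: 888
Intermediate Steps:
v(d, I) = I + d
W = 892 (W = -8 + 4*((8 + 11) - 4)² = -8 + 4*(19 - 4)² = -8 + 4*15² = -8 + 4*225 = -8 + 900 = 892)
S = 4 (S = (0 - 1)*(-20 + 16) = -1*(-4) = 4)
W - S = 892 - 1*4 = 892 - 4 = 888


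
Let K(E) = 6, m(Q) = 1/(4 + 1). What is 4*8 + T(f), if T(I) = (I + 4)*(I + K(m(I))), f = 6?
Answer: 152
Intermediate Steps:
m(Q) = ⅕ (m(Q) = 1/5 = ⅕)
T(I) = (4 + I)*(6 + I) (T(I) = (I + 4)*(I + 6) = (4 + I)*(6 + I))
4*8 + T(f) = 4*8 + (24 + 6² + 10*6) = 32 + (24 + 36 + 60) = 32 + 120 = 152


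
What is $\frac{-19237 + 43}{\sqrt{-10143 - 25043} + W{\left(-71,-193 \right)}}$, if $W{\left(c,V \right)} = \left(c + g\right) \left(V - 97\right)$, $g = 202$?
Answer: $\frac{121530010}{240545881} + \frac{3199 i \sqrt{35186}}{240545881} \approx 0.50523 + 0.0024946 i$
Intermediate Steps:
$W{\left(c,V \right)} = \left(-97 + V\right) \left(202 + c\right)$ ($W{\left(c,V \right)} = \left(c + 202\right) \left(V - 97\right) = \left(202 + c\right) \left(-97 + V\right) = \left(-97 + V\right) \left(202 + c\right)$)
$\frac{-19237 + 43}{\sqrt{-10143 - 25043} + W{\left(-71,-193 \right)}} = \frac{-19237 + 43}{\sqrt{-10143 - 25043} - 37990} = - \frac{19194}{\sqrt{-35186} + \left(-19594 + 6887 - 38986 + 13703\right)} = - \frac{19194}{i \sqrt{35186} - 37990} = - \frac{19194}{-37990 + i \sqrt{35186}}$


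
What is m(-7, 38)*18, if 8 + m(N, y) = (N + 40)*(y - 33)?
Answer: 2826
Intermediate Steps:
m(N, y) = -8 + (-33 + y)*(40 + N) (m(N, y) = -8 + (N + 40)*(y - 33) = -8 + (40 + N)*(-33 + y) = -8 + (-33 + y)*(40 + N))
m(-7, 38)*18 = (-1328 - 33*(-7) + 40*38 - 7*38)*18 = (-1328 + 231 + 1520 - 266)*18 = 157*18 = 2826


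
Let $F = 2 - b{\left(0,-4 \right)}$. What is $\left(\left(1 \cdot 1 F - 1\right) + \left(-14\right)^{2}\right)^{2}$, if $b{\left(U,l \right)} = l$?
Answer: $40401$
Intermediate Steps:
$F = 6$ ($F = 2 - -4 = 2 + 4 = 6$)
$\left(\left(1 \cdot 1 F - 1\right) + \left(-14\right)^{2}\right)^{2} = \left(\left(1 \cdot 1 \cdot 6 - 1\right) + \left(-14\right)^{2}\right)^{2} = \left(\left(1 \cdot 6 - 1\right) + 196\right)^{2} = \left(\left(6 - 1\right) + 196\right)^{2} = \left(5 + 196\right)^{2} = 201^{2} = 40401$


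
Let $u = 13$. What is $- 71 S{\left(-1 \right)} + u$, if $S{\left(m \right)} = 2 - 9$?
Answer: $510$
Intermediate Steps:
$S{\left(m \right)} = -7$
$- 71 S{\left(-1 \right)} + u = \left(-71\right) \left(-7\right) + 13 = 497 + 13 = 510$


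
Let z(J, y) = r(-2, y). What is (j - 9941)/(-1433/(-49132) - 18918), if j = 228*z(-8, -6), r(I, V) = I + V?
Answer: 578037980/929477743 ≈ 0.62190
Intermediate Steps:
z(J, y) = -2 + y
j = -1824 (j = 228*(-2 - 6) = 228*(-8) = -1824)
(j - 9941)/(-1433/(-49132) - 18918) = (-1824 - 9941)/(-1433/(-49132) - 18918) = -11765/(-1433*(-1/49132) - 18918) = -11765/(1433/49132 - 18918) = -11765/(-929477743/49132) = -11765*(-49132/929477743) = 578037980/929477743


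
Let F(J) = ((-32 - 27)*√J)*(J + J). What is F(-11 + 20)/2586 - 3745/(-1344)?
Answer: 128633/82752 ≈ 1.5544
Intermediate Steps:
F(J) = -118*J^(3/2) (F(J) = (-59*√J)*(2*J) = -118*J^(3/2))
F(-11 + 20)/2586 - 3745/(-1344) = -118*(-11 + 20)^(3/2)/2586 - 3745/(-1344) = -118*9^(3/2)*(1/2586) - 3745*(-1/1344) = -118*27*(1/2586) + 535/192 = -3186*1/2586 + 535/192 = -531/431 + 535/192 = 128633/82752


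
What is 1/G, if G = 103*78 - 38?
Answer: 1/7996 ≈ 0.00012506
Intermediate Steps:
G = 7996 (G = 8034 - 38 = 7996)
1/G = 1/7996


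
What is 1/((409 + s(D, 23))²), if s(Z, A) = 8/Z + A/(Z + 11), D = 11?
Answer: 484/81667369 ≈ 5.9265e-6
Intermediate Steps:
s(Z, A) = 8/Z + A/(11 + Z)
1/((409 + s(D, 23))²) = 1/((409 + (88 + 8*11 + 23*11)/(11*(11 + 11)))²) = 1/((409 + (1/11)*(88 + 88 + 253)/22)²) = 1/((409 + (1/11)*(1/22)*429)²) = 1/((409 + 39/22)²) = 1/((9037/22)²) = 1/(81667369/484) = 484/81667369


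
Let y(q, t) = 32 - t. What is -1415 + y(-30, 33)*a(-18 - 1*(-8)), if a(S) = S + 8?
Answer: -1413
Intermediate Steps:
a(S) = 8 + S
-1415 + y(-30, 33)*a(-18 - 1*(-8)) = -1415 + (32 - 1*33)*(8 + (-18 - 1*(-8))) = -1415 + (32 - 33)*(8 + (-18 + 8)) = -1415 - (8 - 10) = -1415 - 1*(-2) = -1415 + 2 = -1413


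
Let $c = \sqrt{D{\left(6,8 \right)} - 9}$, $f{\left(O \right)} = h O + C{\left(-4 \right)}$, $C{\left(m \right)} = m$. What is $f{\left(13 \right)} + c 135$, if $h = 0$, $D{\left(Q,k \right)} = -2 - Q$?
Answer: $-4 + 135 i \sqrt{17} \approx -4.0 + 556.62 i$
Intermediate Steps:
$f{\left(O \right)} = -4$ ($f{\left(O \right)} = 0 O - 4 = 0 - 4 = -4$)
$c = i \sqrt{17}$ ($c = \sqrt{\left(-2 - 6\right) - 9} = \sqrt{-8 - 9} = \sqrt{-17} = i \sqrt{17} \approx 4.1231 i$)
$f{\left(13 \right)} + c 135 = -4 + i \sqrt{17} \cdot 135 = -4 + 135 i \sqrt{17}$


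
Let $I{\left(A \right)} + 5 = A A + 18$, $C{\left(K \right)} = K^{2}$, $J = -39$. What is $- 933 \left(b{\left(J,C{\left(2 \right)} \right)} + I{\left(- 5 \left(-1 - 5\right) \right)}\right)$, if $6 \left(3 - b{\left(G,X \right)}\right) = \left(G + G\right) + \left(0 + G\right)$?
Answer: $- \frac{1745643}{2} \approx -8.7282 \cdot 10^{5}$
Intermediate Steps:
$b{\left(G,X \right)} = 3 - \frac{G}{2}$ ($b{\left(G,X \right)} = 3 - \frac{\left(G + G\right) + \left(0 + G\right)}{6} = 3 - \frac{2 G + G}{6} = 3 - \frac{3 G}{6} = 3 - \frac{G}{2}$)
$I{\left(A \right)} = 13 + A^{2}$ ($I{\left(A \right)} = -5 + \left(A A + 18\right) = -5 + \left(A^{2} + 18\right) = -5 + \left(18 + A^{2}\right) = 13 + A^{2}$)
$- 933 \left(b{\left(J,C{\left(2 \right)} \right)} + I{\left(- 5 \left(-1 - 5\right) \right)}\right) = - 933 \left(\left(3 - - \frac{39}{2}\right) + \left(13 + \left(- 5 \left(-1 - 5\right)\right)^{2}\right)\right) = - 933 \left(\left(3 + \frac{39}{2}\right) + \left(13 + \left(\left(-5\right) \left(-6\right)\right)^{2}\right)\right) = - 933 \left(\frac{45}{2} + \left(13 + 30^{2}\right)\right) = - 933 \left(\frac{45}{2} + \left(13 + 900\right)\right) = - 933 \left(\frac{45}{2} + 913\right) = \left(-933\right) \frac{1871}{2} = - \frac{1745643}{2}$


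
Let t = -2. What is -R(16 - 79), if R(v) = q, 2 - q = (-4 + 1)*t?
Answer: 4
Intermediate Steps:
q = -4 (q = 2 - (-4 + 1)*(-2) = 2 - (-3)*(-2) = 2 - 1*6 = 2 - 6 = -4)
R(v) = -4
-R(16 - 79) = -1*(-4) = 4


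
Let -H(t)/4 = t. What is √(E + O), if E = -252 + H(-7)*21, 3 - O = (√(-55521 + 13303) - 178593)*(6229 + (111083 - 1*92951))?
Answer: √(4350704412 - 24361*I*√42218) ≈ 65960.0 - 37.9*I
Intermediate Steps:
H(t) = -4*t
O = 4350704076 - 24361*I*√42218 (O = 3 - (√(-55521 + 13303) - 178593)*(6229 + (111083 - 1*92951)) = 3 - (√(-42218) - 178593)*(6229 + (111083 - 92951)) = 3 - (I*√42218 - 178593)*(6229 + 18132) = 3 - (-178593 + I*√42218)*24361 = 3 - (-4350704073 + 24361*I*√42218) = 3 + (4350704073 - 24361*I*√42218) = 4350704076 - 24361*I*√42218 ≈ 4.3507e+9 - 5.0055e+6*I)
E = 336 (E = -252 - 4*(-7)*21 = -252 + 28*21 = -252 + 588 = 336)
√(E + O) = √(336 + (4350704076 - 24361*I*√42218)) = √(4350704412 - 24361*I*√42218)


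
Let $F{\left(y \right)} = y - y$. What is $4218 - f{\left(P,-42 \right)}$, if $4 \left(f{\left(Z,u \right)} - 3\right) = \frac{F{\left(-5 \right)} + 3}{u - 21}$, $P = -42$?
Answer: $\frac{354061}{84} \approx 4215.0$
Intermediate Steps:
$F{\left(y \right)} = 0$
$f{\left(Z,u \right)} = 3 + \frac{3}{4 \left(-21 + u\right)}$ ($f{\left(Z,u \right)} = 3 + \frac{\left(0 + 3\right) \frac{1}{u - 21}}{4} = 3 + \frac{3 \frac{1}{-21 + u}}{4} = 3 + \frac{3}{4 \left(-21 + u\right)}$)
$4218 - f{\left(P,-42 \right)} = 4218 - \frac{3 \left(-83 + 4 \left(-42\right)\right)}{4 \left(-21 - 42\right)} = 4218 - \frac{3 \left(-83 - 168\right)}{4 \left(-63\right)} = 4218 - \frac{3}{4} \left(- \frac{1}{63}\right) \left(-251\right) = 4218 - \frac{251}{84} = \frac{354061}{84}$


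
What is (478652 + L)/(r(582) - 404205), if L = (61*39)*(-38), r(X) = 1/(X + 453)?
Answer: -200919375/209176087 ≈ -0.96053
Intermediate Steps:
r(X) = 1/(453 + X)
L = -90402 (L = 2379*(-38) = -90402)
(478652 + L)/(r(582) - 404205) = (478652 - 90402)/(1/(453 + 582) - 404205) = 388250/(1/1035 - 404205) = 388250/(-418352174/1035) = 388250*(-1035/418352174) = -200919375/209176087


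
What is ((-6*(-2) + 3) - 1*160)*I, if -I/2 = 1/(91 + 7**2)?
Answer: 29/14 ≈ 2.0714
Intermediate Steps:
I = -1/70 (I = -2/(91 + 7**2) = -2/(91 + 49) = -2/140 = -2*1/140 = -1/70 ≈ -0.014286)
((-6*(-2) + 3) - 1*160)*I = ((-6*(-2) + 3) - 1*160)*(-1/70) = ((12 + 3) - 160)*(-1/70) = (15 - 160)*(-1/70) = -145*(-1/70) = 29/14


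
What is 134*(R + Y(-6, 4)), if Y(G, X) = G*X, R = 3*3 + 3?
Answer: -1608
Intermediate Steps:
R = 12 (R = 9 + 3 = 12)
134*(R + Y(-6, 4)) = 134*(12 - 6*4) = 134*(12 - 24) = 134*(-12) = -1608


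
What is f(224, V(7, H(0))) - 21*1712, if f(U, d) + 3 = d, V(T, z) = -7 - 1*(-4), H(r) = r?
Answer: -35958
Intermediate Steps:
V(T, z) = -3 (V(T, z) = -7 + 4 = -3)
f(U, d) = -3 + d
f(224, V(7, H(0))) - 21*1712 = (-3 - 3) - 21*1712 = -6 - 1*35952 = -6 - 35952 = -35958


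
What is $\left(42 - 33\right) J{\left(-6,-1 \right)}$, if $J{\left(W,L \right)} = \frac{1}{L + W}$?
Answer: $- \frac{9}{7} \approx -1.2857$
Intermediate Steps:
$\left(42 - 33\right) J{\left(-6,-1 \right)} = \frac{42 - 33}{-1 - 6} = \frac{9}{-7} = 9 \left(- \frac{1}{7}\right) = - \frac{9}{7}$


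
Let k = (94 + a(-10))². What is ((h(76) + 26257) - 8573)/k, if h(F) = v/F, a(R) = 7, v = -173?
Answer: 1343811/775276 ≈ 1.7333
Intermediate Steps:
h(F) = -173/F
k = 10201 (k = (94 + 7)² = 101² = 10201)
((h(76) + 26257) - 8573)/k = ((-173/76 + 26257) - 8573)/10201 = ((-173*1/76 + 26257) - 8573)*(1/10201) = ((-173/76 + 26257) - 8573)*(1/10201) = (1995359/76 - 8573)*(1/10201) = (1343811/76)*(1/10201) = 1343811/775276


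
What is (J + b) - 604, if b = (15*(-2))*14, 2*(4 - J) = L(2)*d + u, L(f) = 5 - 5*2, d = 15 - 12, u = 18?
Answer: -2043/2 ≈ -1021.5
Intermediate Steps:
d = 3
L(f) = -5 (L(f) = 5 - 10 = -5)
J = 5/2 (J = 4 - (-5*3 + 18)/2 = 4 - (-15 + 18)/2 = 4 - ½*3 = 4 - 3/2 = 5/2 ≈ 2.5000)
b = -420 (b = -30*14 = -420)
(J + b) - 604 = (5/2 - 420) - 604 = -835/2 - 604 = -2043/2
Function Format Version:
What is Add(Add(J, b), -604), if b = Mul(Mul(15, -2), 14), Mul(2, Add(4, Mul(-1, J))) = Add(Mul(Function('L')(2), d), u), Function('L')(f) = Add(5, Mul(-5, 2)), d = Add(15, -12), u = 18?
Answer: Rational(-2043, 2) ≈ -1021.5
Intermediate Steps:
d = 3
Function('L')(f) = -5 (Function('L')(f) = Add(5, -10) = -5)
J = Rational(5, 2) (J = Add(4, Mul(Rational(-1, 2), Add(Mul(-5, 3), 18))) = Add(4, Mul(Rational(-1, 2), Add(-15, 18))) = Add(4, Mul(Rational(-1, 2), 3)) = Add(4, Rational(-3, 2)) = Rational(5, 2) ≈ 2.5000)
b = -420 (b = Mul(-30, 14) = -420)
Add(Add(J, b), -604) = Add(Add(Rational(5, 2), -420), -604) = Add(Rational(-835, 2), -604) = Rational(-2043, 2)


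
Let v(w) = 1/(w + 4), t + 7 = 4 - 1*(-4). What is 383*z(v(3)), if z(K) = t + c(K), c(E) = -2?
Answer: -383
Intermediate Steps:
t = 1 (t = -7 + (4 - 1*(-4)) = -7 + (4 + 4) = -7 + 8 = 1)
v(w) = 1/(4 + w)
z(K) = -1 (z(K) = 1 - 2 = -1)
383*z(v(3)) = 383*(-1) = -383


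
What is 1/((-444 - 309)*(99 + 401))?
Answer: -1/376500 ≈ -2.6560e-6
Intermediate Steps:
1/((-444 - 309)*(99 + 401)) = 1/(-753*500) = 1/(-376500) = -1/376500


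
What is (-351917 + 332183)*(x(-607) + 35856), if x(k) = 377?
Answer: -715022022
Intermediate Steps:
(-351917 + 332183)*(x(-607) + 35856) = (-351917 + 332183)*(377 + 35856) = -19734*36233 = -715022022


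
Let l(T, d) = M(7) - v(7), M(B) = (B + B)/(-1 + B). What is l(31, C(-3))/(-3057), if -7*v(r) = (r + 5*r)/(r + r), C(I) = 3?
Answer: -58/64197 ≈ -0.00090347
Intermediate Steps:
M(B) = 2*B/(-1 + B) (M(B) = (2*B)/(-1 + B) = 2*B/(-1 + B))
v(r) = -3/7 (v(r) = -(r + 5*r)/(7*(r + r)) = -6*r/(7*(2*r)) = -6*r*1/(2*r)/7 = -⅐*3 = -3/7)
l(T, d) = 58/21 (l(T, d) = 2*7/(-1 + 7) - 1*(-3/7) = 2*7/6 + 3/7 = 2*7*(⅙) + 3/7 = 7/3 + 3/7 = 58/21)
l(31, C(-3))/(-3057) = (58/21)/(-3057) = (58/21)*(-1/3057) = -58/64197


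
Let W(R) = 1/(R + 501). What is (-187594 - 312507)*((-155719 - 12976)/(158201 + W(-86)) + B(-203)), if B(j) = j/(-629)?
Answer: 15356929411743577/41295998664 ≈ 3.7187e+5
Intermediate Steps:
W(R) = 1/(501 + R)
B(j) = -j/629 (B(j) = j*(-1/629) = -j/629)
(-187594 - 312507)*((-155719 - 12976)/(158201 + W(-86)) + B(-203)) = (-187594 - 312507)*((-155719 - 12976)/(158201 + 1/(501 - 86)) - 1/629*(-203)) = -500101*(-168695/(158201 + 1/415) + 203/629) = -500101*(-168695/65653416/415 + 203/629) = -500101*(-168695*415/65653416 + 203/629) = -500101*(-70008425/65653416 + 203/629) = -500101*(-30707655877/41295998664) = 15356929411743577/41295998664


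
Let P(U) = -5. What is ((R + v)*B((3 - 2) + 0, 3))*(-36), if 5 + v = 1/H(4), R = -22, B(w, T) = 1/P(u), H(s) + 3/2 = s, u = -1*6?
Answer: -4788/25 ≈ -191.52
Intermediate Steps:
u = -6
H(s) = -3/2 + s
B(w, T) = -⅕ (B(w, T) = 1/(-5) = -⅕)
v = -23/5 (v = -5 + 1/(-3/2 + 4) = -5 + 1/(5/2) = -5 + 1*(⅖) = -5 + ⅖ = -23/5 ≈ -4.6000)
((R + v)*B((3 - 2) + 0, 3))*(-36) = ((-22 - 23/5)*(-⅕))*(-36) = -133/5*(-⅕)*(-36) = (133/25)*(-36) = -4788/25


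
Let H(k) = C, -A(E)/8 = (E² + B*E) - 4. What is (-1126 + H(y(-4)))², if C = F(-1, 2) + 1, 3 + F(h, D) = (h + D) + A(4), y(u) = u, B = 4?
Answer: 1825201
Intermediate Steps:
A(E) = 32 - 32*E - 8*E² (A(E) = -8*((E² + 4*E) - 4) = -8*(-4 + E² + 4*E) = 32 - 32*E - 8*E²)
F(h, D) = -227 + D + h (F(h, D) = -3 + ((h + D) + (32 - 32*4 - 8*4²)) = -3 + ((D + h) + (32 - 128 - 8*16)) = -3 + ((D + h) + (32 - 128 - 128)) = -3 + ((D + h) - 224) = -3 + (-224 + D + h) = -227 + D + h)
C = -225 (C = (-227 + 2 - 1) + 1 = -226 + 1 = -225)
H(k) = -225
(-1126 + H(y(-4)))² = (-1126 - 225)² = (-1351)² = 1825201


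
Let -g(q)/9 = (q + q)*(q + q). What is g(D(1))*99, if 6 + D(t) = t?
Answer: -89100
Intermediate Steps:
D(t) = -6 + t
g(q) = -36*q² (g(q) = -9*(q + q)*(q + q) = -9*2*q*2*q = -36*q²)
g(D(1))*99 = -36*(-6 + 1)²*99 = -36*(-5)²*99 = -36*25*99 = -900*99 = -89100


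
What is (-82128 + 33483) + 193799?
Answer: 145154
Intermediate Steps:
(-82128 + 33483) + 193799 = -48645 + 193799 = 145154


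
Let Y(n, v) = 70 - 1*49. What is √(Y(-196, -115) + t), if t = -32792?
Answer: I*√32771 ≈ 181.03*I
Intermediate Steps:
Y(n, v) = 21 (Y(n, v) = 70 - 49 = 21)
√(Y(-196, -115) + t) = √(21 - 32792) = √(-32771) = I*√32771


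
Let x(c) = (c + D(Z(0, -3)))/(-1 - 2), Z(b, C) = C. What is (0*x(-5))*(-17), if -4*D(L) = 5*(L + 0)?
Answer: 0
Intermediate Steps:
D(L) = -5*L/4 (D(L) = -5*(L + 0)/4 = -5*L/4)
x(c) = -5/4 - c/3 (x(c) = (c - 5/4*(-3))/(-1 - 2) = (c + 15/4)/(-3) = (15/4 + c)*(-1/3) = -5/4 - c/3)
(0*x(-5))*(-17) = (0*(-5/4 - 1/3*(-5)))*(-17) = (0*(-5/4 + 5/3))*(-17) = (0*(5/12))*(-17) = 0*(-17) = 0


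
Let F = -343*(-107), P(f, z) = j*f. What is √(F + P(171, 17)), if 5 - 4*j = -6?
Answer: √148685/2 ≈ 192.80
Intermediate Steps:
j = 11/4 (j = 5/4 - ¼*(-6) = 5/4 + 3/2 = 11/4 ≈ 2.7500)
P(f, z) = 11*f/4
F = 36701
√(F + P(171, 17)) = √(36701 + (11/4)*171) = √(36701 + 1881/4) = √(148685/4) = √148685/2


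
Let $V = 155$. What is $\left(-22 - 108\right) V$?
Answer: $-20150$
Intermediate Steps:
$\left(-22 - 108\right) V = \left(-22 - 108\right) 155 = \left(-130\right) 155 = -20150$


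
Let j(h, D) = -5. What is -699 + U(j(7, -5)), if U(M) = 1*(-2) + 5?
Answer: -696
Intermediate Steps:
U(M) = 3 (U(M) = -2 + 5 = 3)
-699 + U(j(7, -5)) = -699 + 3 = -696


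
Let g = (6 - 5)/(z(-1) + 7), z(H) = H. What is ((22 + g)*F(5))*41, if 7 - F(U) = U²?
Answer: -16359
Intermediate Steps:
F(U) = 7 - U²
g = ⅙ (g = (6 - 5)/(-1 + 7) = 1/6 = 1*(⅙) = ⅙ ≈ 0.16667)
((22 + g)*F(5))*41 = ((22 + ⅙)*(7 - 1*5²))*41 = (133*(7 - 1*25)/6)*41 = (133*(7 - 25)/6)*41 = ((133/6)*(-18))*41 = -399*41 = -16359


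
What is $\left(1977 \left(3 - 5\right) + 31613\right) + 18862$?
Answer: $46521$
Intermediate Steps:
$\left(1977 \left(3 - 5\right) + 31613\right) + 18862 = \left(1977 \left(-2\right) + 31613\right) + 18862 = \left(-3954 + 31613\right) + 18862 = 27659 + 18862 = 46521$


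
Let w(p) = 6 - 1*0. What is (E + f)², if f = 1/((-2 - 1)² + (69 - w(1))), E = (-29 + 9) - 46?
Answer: 22572001/5184 ≈ 4354.2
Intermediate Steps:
w(p) = 6 (w(p) = 6 + 0 = 6)
E = -66 (E = -20 - 46 = -66)
f = 1/72 (f = 1/((-2 - 1)² + (69 - 1*6)) = 1/((-3)² + (69 - 6)) = 1/(9 + 63) = 1/72 ≈ 0.013889)
(E + f)² = (-66 + 1/72)² = (-4751/72)² = 22572001/5184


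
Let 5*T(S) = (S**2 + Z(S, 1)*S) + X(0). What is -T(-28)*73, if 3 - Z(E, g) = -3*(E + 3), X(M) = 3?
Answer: -204619/5 ≈ -40924.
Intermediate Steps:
Z(E, g) = 12 + 3*E (Z(E, g) = 3 - (-3)*(E + 3) = 3 - (-3)*(3 + E) = 3 - (-9 - 3*E) = 3 + (9 + 3*E) = 12 + 3*E)
T(S) = 3/5 + S**2/5 + S*(12 + 3*S)/5 (T(S) = ((S**2 + (12 + 3*S)*S) + 3)/5 = ((S**2 + S*(12 + 3*S)) + 3)/5 = (3 + S**2 + S*(12 + 3*S))/5 = 3/5 + S**2/5 + S*(12 + 3*S)/5)
-T(-28)*73 = -(3/5 + (4/5)*(-28)**2 + (12/5)*(-28))*73 = -(3/5 + (4/5)*784 - 336/5)*73 = -(3/5 + 3136/5 - 336/5)*73 = -2803*73/5 = -1*204619/5 = -204619/5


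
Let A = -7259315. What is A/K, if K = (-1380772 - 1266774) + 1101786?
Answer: 1451863/309152 ≈ 4.6963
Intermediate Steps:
K = -1545760 (K = -2647546 + 1101786 = -1545760)
A/K = -7259315/(-1545760) = -7259315*(-1/1545760) = 1451863/309152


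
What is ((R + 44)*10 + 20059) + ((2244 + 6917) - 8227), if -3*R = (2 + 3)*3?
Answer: 21383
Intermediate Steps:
R = -5 (R = -(2 + 3)*3/3 = -5*3/3 = -1/3*15 = -5)
((R + 44)*10 + 20059) + ((2244 + 6917) - 8227) = ((-5 + 44)*10 + 20059) + ((2244 + 6917) - 8227) = (39*10 + 20059) + (9161 - 8227) = (390 + 20059) + 934 = 20449 + 934 = 21383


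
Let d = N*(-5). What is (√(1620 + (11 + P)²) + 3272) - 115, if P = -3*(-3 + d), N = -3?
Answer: 3157 + √2245 ≈ 3204.4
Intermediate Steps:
d = 15 (d = -3*(-5) = 15)
P = -36 (P = -3*(-3 + 15) = -3*12 = -36)
(√(1620 + (11 + P)²) + 3272) - 115 = (√(1620 + (11 - 36)²) + 3272) - 115 = (√(1620 + (-25)²) + 3272) - 115 = (√(1620 + 625) + 3272) - 115 = (√2245 + 3272) - 115 = (3272 + √2245) - 115 = 3157 + √2245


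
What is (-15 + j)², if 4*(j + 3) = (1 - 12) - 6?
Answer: 7921/16 ≈ 495.06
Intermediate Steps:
j = -29/4 (j = -3 + ((1 - 12) - 6)/4 = -3 + (-11 - 6)/4 = -3 + (¼)*(-17) = -3 - 17/4 = -29/4 ≈ -7.2500)
(-15 + j)² = (-15 - 29/4)² = (-89/4)² = 7921/16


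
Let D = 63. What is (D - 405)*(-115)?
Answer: 39330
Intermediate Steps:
(D - 405)*(-115) = (63 - 405)*(-115) = -342*(-115) = 39330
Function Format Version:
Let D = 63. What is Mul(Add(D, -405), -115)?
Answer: 39330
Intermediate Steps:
Mul(Add(D, -405), -115) = Mul(Add(63, -405), -115) = Mul(-342, -115) = 39330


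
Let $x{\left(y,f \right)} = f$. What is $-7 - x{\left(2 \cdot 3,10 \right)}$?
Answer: $-17$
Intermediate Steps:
$-7 - x{\left(2 \cdot 3,10 \right)} = -7 - 10 = -17$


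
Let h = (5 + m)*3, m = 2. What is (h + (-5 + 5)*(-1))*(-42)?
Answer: -882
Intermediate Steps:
h = 21 (h = (5 + 2)*3 = 7*3 = 21)
(h + (-5 + 5)*(-1))*(-42) = (21 + (-5 + 5)*(-1))*(-42) = (21 + 0*(-1))*(-42) = (21 + 0)*(-42) = 21*(-42) = -882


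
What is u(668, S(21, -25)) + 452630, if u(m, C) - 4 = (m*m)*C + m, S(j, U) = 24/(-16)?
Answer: -216034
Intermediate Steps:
S(j, U) = -3/2 (S(j, U) = 24*(-1/16) = -3/2)
u(m, C) = 4 + m + C*m² (u(m, C) = 4 + ((m*m)*C + m) = 4 + (m²*C + m) = 4 + (C*m² + m) = 4 + (m + C*m²) = 4 + m + C*m²)
u(668, S(21, -25)) + 452630 = (4 + 668 - 3/2*668²) + 452630 = (4 + 668 - 3/2*446224) + 452630 = (4 + 668 - 669336) + 452630 = -668664 + 452630 = -216034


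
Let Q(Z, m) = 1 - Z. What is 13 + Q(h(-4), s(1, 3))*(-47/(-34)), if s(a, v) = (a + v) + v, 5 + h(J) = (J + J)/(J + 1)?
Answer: 898/51 ≈ 17.608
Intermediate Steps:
h(J) = -5 + 2*J/(1 + J) (h(J) = -5 + (J + J)/(J + 1) = -5 + (2*J)/(1 + J) = -5 + 2*J/(1 + J))
s(a, v) = a + 2*v
13 + Q(h(-4), s(1, 3))*(-47/(-34)) = 13 + (1 - (-5 - 3*(-4))/(1 - 4))*(-47/(-34)) = 13 + (1 - (-5 + 12)/(-3))*(-47*(-1/34)) = 13 + (1 - (-1)*7/3)*(47/34) = 13 + (1 - 1*(-7/3))*(47/34) = 13 + (1 + 7/3)*(47/34) = 13 + (10/3)*(47/34) = 13 + 235/51 = 898/51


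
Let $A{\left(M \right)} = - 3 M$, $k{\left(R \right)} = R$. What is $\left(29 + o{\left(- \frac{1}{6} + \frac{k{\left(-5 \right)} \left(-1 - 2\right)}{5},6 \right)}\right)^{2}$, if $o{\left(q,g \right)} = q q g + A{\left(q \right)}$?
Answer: $\frac{42436}{9} \approx 4715.1$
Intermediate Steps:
$o{\left(q,g \right)} = - 3 q + g q^{2}$ ($o{\left(q,g \right)} = q q g - 3 q = q^{2} g - 3 q = g q^{2} - 3 q = - 3 q + g q^{2}$)
$\left(29 + o{\left(- \frac{1}{6} + \frac{k{\left(-5 \right)} \left(-1 - 2\right)}{5},6 \right)}\right)^{2} = \left(29 + \left(- \frac{1}{6} + \frac{\left(-5\right) \left(-1 - 2\right)}{5}\right) \left(-3 + 6 \left(- \frac{1}{6} + \frac{\left(-5\right) \left(-1 - 2\right)}{5}\right)\right)\right)^{2} = \left(29 + \left(\left(-1\right) \frac{1}{6} + \left(-5\right) \left(-3\right) \frac{1}{5}\right) \left(-3 + 6 \left(\left(-1\right) \frac{1}{6} + \left(-5\right) \left(-3\right) \frac{1}{5}\right)\right)\right)^{2} = \left(29 + \left(- \frac{1}{6} + 15 \cdot \frac{1}{5}\right) \left(-3 + 6 \left(- \frac{1}{6} + 15 \cdot \frac{1}{5}\right)\right)\right)^{2} = \left(29 + \left(- \frac{1}{6} + 3\right) \left(-3 + 6 \left(- \frac{1}{6} + 3\right)\right)\right)^{2} = \left(29 + \frac{17 \left(-3 + 6 \cdot \frac{17}{6}\right)}{6}\right)^{2} = \left(29 + \frac{17 \left(-3 + 17\right)}{6}\right)^{2} = \left(29 + \frac{17}{6} \cdot 14\right)^{2} = \left(29 + \frac{119}{3}\right)^{2} = \left(\frac{206}{3}\right)^{2} = \frac{42436}{9}$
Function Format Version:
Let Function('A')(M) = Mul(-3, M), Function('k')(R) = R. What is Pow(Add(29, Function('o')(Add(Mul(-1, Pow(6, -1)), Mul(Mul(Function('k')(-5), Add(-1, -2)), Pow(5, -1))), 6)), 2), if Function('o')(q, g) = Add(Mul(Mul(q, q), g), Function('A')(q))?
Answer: Rational(42436, 9) ≈ 4715.1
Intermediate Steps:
Function('o')(q, g) = Add(Mul(-3, q), Mul(g, Pow(q, 2))) (Function('o')(q, g) = Add(Mul(Mul(q, q), g), Mul(-3, q)) = Add(Mul(Pow(q, 2), g), Mul(-3, q)) = Add(Mul(g, Pow(q, 2)), Mul(-3, q)) = Add(Mul(-3, q), Mul(g, Pow(q, 2))))
Pow(Add(29, Function('o')(Add(Mul(-1, Pow(6, -1)), Mul(Mul(Function('k')(-5), Add(-1, -2)), Pow(5, -1))), 6)), 2) = Pow(Add(29, Mul(Add(Mul(-1, Pow(6, -1)), Mul(Mul(-5, Add(-1, -2)), Pow(5, -1))), Add(-3, Mul(6, Add(Mul(-1, Pow(6, -1)), Mul(Mul(-5, Add(-1, -2)), Pow(5, -1))))))), 2) = Pow(Add(29, Mul(Add(Mul(-1, Rational(1, 6)), Mul(Mul(-5, -3), Rational(1, 5))), Add(-3, Mul(6, Add(Mul(-1, Rational(1, 6)), Mul(Mul(-5, -3), Rational(1, 5))))))), 2) = Pow(Add(29, Mul(Add(Rational(-1, 6), Mul(15, Rational(1, 5))), Add(-3, Mul(6, Add(Rational(-1, 6), Mul(15, Rational(1, 5))))))), 2) = Pow(Add(29, Mul(Add(Rational(-1, 6), 3), Add(-3, Mul(6, Add(Rational(-1, 6), 3))))), 2) = Pow(Add(29, Mul(Rational(17, 6), Add(-3, Mul(6, Rational(17, 6))))), 2) = Pow(Add(29, Mul(Rational(17, 6), Add(-3, 17))), 2) = Pow(Add(29, Mul(Rational(17, 6), 14)), 2) = Pow(Add(29, Rational(119, 3)), 2) = Pow(Rational(206, 3), 2) = Rational(42436, 9)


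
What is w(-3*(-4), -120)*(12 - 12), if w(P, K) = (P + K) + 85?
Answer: 0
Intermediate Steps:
w(P, K) = 85 + K + P (w(P, K) = (K + P) + 85 = 85 + K + P)
w(-3*(-4), -120)*(12 - 12) = (85 - 120 - 3*(-4))*(12 - 12) = (85 - 120 + 12)*0 = -23*0 = 0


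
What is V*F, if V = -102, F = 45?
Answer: -4590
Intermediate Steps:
V*F = -102*45 = -4590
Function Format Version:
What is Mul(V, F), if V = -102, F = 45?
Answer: -4590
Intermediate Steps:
Mul(V, F) = Mul(-102, 45) = -4590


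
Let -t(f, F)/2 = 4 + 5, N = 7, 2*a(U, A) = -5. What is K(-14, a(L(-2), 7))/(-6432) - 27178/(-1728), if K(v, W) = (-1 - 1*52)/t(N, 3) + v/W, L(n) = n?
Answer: 9103861/578880 ≈ 15.727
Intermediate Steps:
a(U, A) = -5/2 (a(U, A) = (½)*(-5) = -5/2)
t(f, F) = -18 (t(f, F) = -2*(4 + 5) = -2*9 = -18)
K(v, W) = 53/18 + v/W (K(v, W) = (-1 - 1*52)/(-18) + v/W = (-1 - 52)*(-1/18) + v/W = -53*(-1/18) + v/W = 53/18 + v/W)
K(-14, a(L(-2), 7))/(-6432) - 27178/(-1728) = (53/18 - 14/(-5/2))/(-6432) - 27178/(-1728) = (53/18 - 14*(-⅖))*(-1/6432) - 27178*(-1/1728) = (53/18 + 28/5)*(-1/6432) + 13589/864 = (769/90)*(-1/6432) + 13589/864 = -769/578880 + 13589/864 = 9103861/578880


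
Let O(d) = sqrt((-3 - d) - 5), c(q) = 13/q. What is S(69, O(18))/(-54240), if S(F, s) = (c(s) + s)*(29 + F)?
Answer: -49*I*sqrt(26)/54240 ≈ -0.0046064*I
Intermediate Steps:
O(d) = sqrt(-8 - d)
S(F, s) = (29 + F)*(s + 13/s) (S(F, s) = (13/s + s)*(29 + F) = (s + 13/s)*(29 + F) = (29 + F)*(s + 13/s))
S(69, O(18))/(-54240) = ((377 + 13*69 + (sqrt(-8 - 1*18))**2*(29 + 69))/(sqrt(-8 - 1*18)))/(-54240) = ((377 + 897 + (sqrt(-8 - 18))**2*98)/(sqrt(-8 - 18)))*(-1/54240) = ((377 + 897 + (sqrt(-26))**2*98)/(sqrt(-26)))*(-1/54240) = ((377 + 897 + (I*sqrt(26))**2*98)/((I*sqrt(26))))*(-1/54240) = ((-I*sqrt(26)/26)*(377 + 897 - 26*98))*(-1/54240) = ((-I*sqrt(26)/26)*(377 + 897 - 2548))*(-1/54240) = (-I*sqrt(26)/26*(-1274))*(-1/54240) = (49*I*sqrt(26))*(-1/54240) = -49*I*sqrt(26)/54240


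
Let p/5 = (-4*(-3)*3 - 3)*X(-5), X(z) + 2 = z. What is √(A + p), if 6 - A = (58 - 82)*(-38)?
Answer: 3*I*√229 ≈ 45.398*I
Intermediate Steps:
X(z) = -2 + z
p = -1155 (p = 5*((-4*(-3)*3 - 3)*(-2 - 5)) = 5*((12*3 - 3)*(-7)) = 5*((36 - 3)*(-7)) = 5*(33*(-7)) = 5*(-231) = -1155)
A = -906 (A = 6 - (58 - 82)*(-38) = 6 - (-24)*(-38) = 6 - 1*912 = 6 - 912 = -906)
√(A + p) = √(-906 - 1155) = √(-2061) = 3*I*√229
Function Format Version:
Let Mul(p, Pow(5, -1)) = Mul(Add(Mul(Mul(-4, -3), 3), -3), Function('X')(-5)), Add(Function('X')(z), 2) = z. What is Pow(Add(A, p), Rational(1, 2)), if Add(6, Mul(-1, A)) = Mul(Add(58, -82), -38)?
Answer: Mul(3, I, Pow(229, Rational(1, 2))) ≈ Mul(45.398, I)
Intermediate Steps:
Function('X')(z) = Add(-2, z)
p = -1155 (p = Mul(5, Mul(Add(Mul(Mul(-4, -3), 3), -3), Add(-2, -5))) = Mul(5, Mul(Add(Mul(12, 3), -3), -7)) = Mul(5, Mul(Add(36, -3), -7)) = Mul(5, Mul(33, -7)) = Mul(5, -231) = -1155)
A = -906 (A = Add(6, Mul(-1, Mul(Add(58, -82), -38))) = Add(6, Mul(-1, Mul(-24, -38))) = Add(6, Mul(-1, 912)) = Add(6, -912) = -906)
Pow(Add(A, p), Rational(1, 2)) = Pow(Add(-906, -1155), Rational(1, 2)) = Pow(-2061, Rational(1, 2)) = Mul(3, I, Pow(229, Rational(1, 2)))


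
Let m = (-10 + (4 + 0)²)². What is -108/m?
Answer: -3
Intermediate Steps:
m = 36 (m = (-10 + 4²)² = (-10 + 16)² = 6² = 36)
-108/m = -108/36 = -108*1/36 = -3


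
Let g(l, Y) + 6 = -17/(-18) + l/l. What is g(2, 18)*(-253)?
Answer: 18469/18 ≈ 1026.1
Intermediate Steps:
g(l, Y) = -73/18 (g(l, Y) = -6 + (-17/(-18) + l/l) = -6 + (-17*(-1/18) + 1) = -6 + (17/18 + 1) = -6 + 35/18 = -73/18)
g(2, 18)*(-253) = -73/18*(-253) = 18469/18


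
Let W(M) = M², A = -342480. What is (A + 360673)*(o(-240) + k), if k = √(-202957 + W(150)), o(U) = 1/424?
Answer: 18193/424 + 18193*I*√180457 ≈ 42.908 + 7.7284e+6*I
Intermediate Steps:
o(U) = 1/424
k = I*√180457 (k = √(-202957 + 150²) = √(-202957 + 22500) = √(-180457) = I*√180457 ≈ 424.8*I)
(A + 360673)*(o(-240) + k) = (-342480 + 360673)*(1/424 + I*√180457) = 18193*(1/424 + I*√180457) = 18193/424 + 18193*I*√180457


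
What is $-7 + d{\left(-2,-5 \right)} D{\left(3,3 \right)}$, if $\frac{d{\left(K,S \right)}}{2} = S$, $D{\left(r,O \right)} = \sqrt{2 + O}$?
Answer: $-7 - 10 \sqrt{5} \approx -29.361$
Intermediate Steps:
$d{\left(K,S \right)} = 2 S$
$-7 + d{\left(-2,-5 \right)} D{\left(3,3 \right)} = -7 + 2 \left(-5\right) \sqrt{2 + 3} = -7 - 10 \sqrt{5}$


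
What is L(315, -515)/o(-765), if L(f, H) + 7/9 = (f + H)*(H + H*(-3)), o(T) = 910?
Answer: -1854007/8190 ≈ -226.37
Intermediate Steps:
L(f, H) = -7/9 - 2*H*(H + f) (L(f, H) = -7/9 + (f + H)*(H + H*(-3)) = -7/9 + (H + f)*(H - 3*H) = -7/9 + (H + f)*(-2*H) = -7/9 - 2*H*(H + f))
L(315, -515)/o(-765) = (-7/9 - 2*(-515)² - 2*(-515)*315)/910 = (-7/9 - 2*265225 + 324450)*(1/910) = (-7/9 - 530450 + 324450)*(1/910) = -1854007/9*1/910 = -1854007/8190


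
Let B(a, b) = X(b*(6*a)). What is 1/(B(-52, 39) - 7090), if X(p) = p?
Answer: -1/19258 ≈ -5.1926e-5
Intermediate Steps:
B(a, b) = 6*a*b (B(a, b) = b*(6*a) = 6*a*b)
1/(B(-52, 39) - 7090) = 1/(6*(-52)*39 - 7090) = 1/(-12168 - 7090) = 1/(-19258) = -1/19258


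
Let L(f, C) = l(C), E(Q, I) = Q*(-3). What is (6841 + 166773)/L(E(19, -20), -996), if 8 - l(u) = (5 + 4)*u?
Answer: 86807/4486 ≈ 19.351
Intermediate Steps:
E(Q, I) = -3*Q
l(u) = 8 - 9*u (l(u) = 8 - (5 + 4)*u = 8 - 9*u)
L(f, C) = 8 - 9*C
(6841 + 166773)/L(E(19, -20), -996) = (6841 + 166773)/(8 - 9*(-996)) = 173614/(8 + 8964) = 173614/8972 = 173614*(1/8972) = 86807/4486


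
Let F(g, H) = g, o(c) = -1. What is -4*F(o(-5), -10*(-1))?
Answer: 4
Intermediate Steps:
-4*F(o(-5), -10*(-1)) = -4*(-1) = 4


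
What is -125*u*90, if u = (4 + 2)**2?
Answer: -405000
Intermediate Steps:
u = 36 (u = 6**2 = 36)
-125*u*90 = -125*36*90 = -4500*90 = -405000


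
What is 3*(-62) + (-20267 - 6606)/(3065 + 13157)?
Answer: -3044165/16222 ≈ -187.66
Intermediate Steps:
3*(-62) + (-20267 - 6606)/(3065 + 13157) = -186 - 26873/16222 = -3044165/16222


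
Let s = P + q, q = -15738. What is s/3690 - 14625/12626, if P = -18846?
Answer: -81770639/7764990 ≈ -10.531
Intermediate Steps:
s = -34584 (s = -18846 - 15738 = -34584)
s/3690 - 14625/12626 = -34584/3690 - 14625/12626 = -34584*1/3690 - 14625*1/12626 = -5764/615 - 14625/12626 = -81770639/7764990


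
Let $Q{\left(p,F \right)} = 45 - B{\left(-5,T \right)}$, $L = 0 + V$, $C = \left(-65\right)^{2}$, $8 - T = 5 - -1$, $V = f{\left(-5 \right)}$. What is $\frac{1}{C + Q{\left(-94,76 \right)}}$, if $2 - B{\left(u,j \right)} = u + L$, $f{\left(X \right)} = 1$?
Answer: $\frac{1}{4264} \approx 0.00023452$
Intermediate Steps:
$V = 1$
$T = 2$ ($T = 8 - \left(5 - -1\right) = 8 - \left(5 + 1\right) = 8 - 6 = 2$)
$C = 4225$
$L = 1$ ($L = 0 + 1 = 1$)
$B{\left(u,j \right)} = 1 - u$ ($B{\left(u,j \right)} = 2 - \left(u + 1\right) = 2 - \left(1 + u\right) = 1 - u$)
$Q{\left(p,F \right)} = 39$ ($Q{\left(p,F \right)} = 45 - \left(1 - -5\right) = 45 - \left(1 + 5\right) = 45 - 6 = 39$)
$\frac{1}{C + Q{\left(-94,76 \right)}} = \frac{1}{4225 + 39} = \frac{1}{4264}$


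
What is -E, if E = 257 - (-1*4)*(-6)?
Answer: -233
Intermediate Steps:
E = 233 (E = 257 - (-4)*(-6) = 257 - 1*24 = 257 - 24 = 233)
-E = -1*233 = -233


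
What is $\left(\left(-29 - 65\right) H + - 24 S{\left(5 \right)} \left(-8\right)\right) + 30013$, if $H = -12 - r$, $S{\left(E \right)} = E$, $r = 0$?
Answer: $32101$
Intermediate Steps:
$H = -12$ ($H = -12 - 0 = -12 + 0 = -12$)
$\left(\left(-29 - 65\right) H + - 24 S{\left(5 \right)} \left(-8\right)\right) + 30013 = \left(\left(-29 - 65\right) \left(-12\right) + \left(-24\right) 5 \left(-8\right)\right) + 30013 = \left(\left(-94\right) \left(-12\right) - -960\right) + 30013 = \left(1128 + 960\right) + 30013 = 2088 + 30013 = 32101$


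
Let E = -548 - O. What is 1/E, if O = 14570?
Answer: -1/15118 ≈ -6.6146e-5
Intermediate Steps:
E = -15118 (E = -548 - 1*14570 = -548 - 14570 = -15118)
1/E = 1/(-15118) = -1/15118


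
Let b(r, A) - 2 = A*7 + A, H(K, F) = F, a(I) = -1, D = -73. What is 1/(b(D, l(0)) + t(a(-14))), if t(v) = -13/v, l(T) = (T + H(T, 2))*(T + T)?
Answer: 1/15 ≈ 0.066667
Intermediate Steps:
l(T) = 2*T*(2 + T) (l(T) = (T + 2)*(T + T) = (2 + T)*(2*T) = 2*T*(2 + T))
b(r, A) = 2 + 8*A (b(r, A) = 2 + (A*7 + A) = 2 + (7*A + A) = 2 + 8*A)
1/(b(D, l(0)) + t(a(-14))) = 1/((2 + 8*(2*0*(2 + 0))) - 13/(-1)) = 1/((2 + 8*(2*0*2)) - 13*(-1)) = 1/((2 + 8*0) + 13) = 1/((2 + 0) + 13) = 1/(2 + 13) = 1/15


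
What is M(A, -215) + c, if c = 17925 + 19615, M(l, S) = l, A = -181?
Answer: 37359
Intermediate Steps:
c = 37540
M(A, -215) + c = -181 + 37540 = 37359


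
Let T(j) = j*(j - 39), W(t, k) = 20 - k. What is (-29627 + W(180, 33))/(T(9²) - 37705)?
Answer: 29640/34303 ≈ 0.86406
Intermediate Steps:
T(j) = j*(-39 + j)
(-29627 + W(180, 33))/(T(9²) - 37705) = (-29627 + (20 - 1*33))/(9²*(-39 + 9²) - 37705) = (-29627 + (20 - 33))/(81*(-39 + 81) - 37705) = (-29627 - 13)/(81*42 - 37705) = -29640/(3402 - 37705) = -29640/(-34303) = -29640*(-1/34303) = 29640/34303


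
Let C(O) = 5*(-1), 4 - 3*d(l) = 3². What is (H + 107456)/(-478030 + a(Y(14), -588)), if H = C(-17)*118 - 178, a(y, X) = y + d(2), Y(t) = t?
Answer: -320064/1434053 ≈ -0.22319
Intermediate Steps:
d(l) = -5/3 (d(l) = 4/3 - ⅓*3² = 4/3 - ⅓*9 = 4/3 - 3 = -5/3)
C(O) = -5
a(y, X) = -5/3 + y (a(y, X) = y - 5/3 = -5/3 + y)
H = -768 (H = -5*118 - 178 = -590 - 178 = -768)
(H + 107456)/(-478030 + a(Y(14), -588)) = (-768 + 107456)/(-478030 + (-5/3 + 14)) = 106688/(-478030 + 37/3) = 106688/(-1434053/3) = 106688*(-3/1434053) = -320064/1434053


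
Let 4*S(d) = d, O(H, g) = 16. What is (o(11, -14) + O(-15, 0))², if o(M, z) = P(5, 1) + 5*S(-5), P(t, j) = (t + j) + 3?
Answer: 5625/16 ≈ 351.56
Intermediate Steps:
S(d) = d/4
P(t, j) = 3 + j + t (P(t, j) = (j + t) + 3 = 3 + j + t)
o(M, z) = 11/4 (o(M, z) = (3 + 1 + 5) + 5*((¼)*(-5)) = 9 + 5*(-5/4) = 9 - 25/4 = 11/4)
(o(11, -14) + O(-15, 0))² = (11/4 + 16)² = (75/4)² = 5625/16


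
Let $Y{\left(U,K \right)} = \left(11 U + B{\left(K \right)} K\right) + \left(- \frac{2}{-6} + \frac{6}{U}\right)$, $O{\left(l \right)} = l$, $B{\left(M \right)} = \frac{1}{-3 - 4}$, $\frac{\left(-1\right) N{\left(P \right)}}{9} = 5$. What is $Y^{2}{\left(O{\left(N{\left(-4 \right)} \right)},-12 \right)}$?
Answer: $\frac{297838564}{1225} \approx 2.4313 \cdot 10^{5}$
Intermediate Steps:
$N{\left(P \right)} = -45$ ($N{\left(P \right)} = \left(-9\right) 5 = -45$)
$B{\left(M \right)} = - \frac{1}{7}$ ($B{\left(M \right)} = \frac{1}{-7} = - \frac{1}{7}$)
$Y{\left(U,K \right)} = \frac{1}{3} + \frac{6}{U} + 11 U - \frac{K}{7}$ ($Y{\left(U,K \right)} = \left(11 U - \frac{K}{7}\right) + \left(- \frac{2}{-6} + \frac{6}{U}\right) = \left(11 U - \frac{K}{7}\right) + \left(\left(-2\right) \left(- \frac{1}{6}\right) + \frac{6}{U}\right) = \left(11 U - \frac{K}{7}\right) + \left(\frac{1}{3} + \frac{6}{U}\right) = \frac{1}{3} + \frac{6}{U} + 11 U - \frac{K}{7}$)
$Y^{2}{\left(O{\left(N{\left(-4 \right)} \right)},-12 \right)} = \left(\frac{1}{3} + \frac{6}{-45} + 11 \left(-45\right) - - \frac{12}{7}\right)^{2} = \left(\frac{1}{3} + 6 \left(- \frac{1}{45}\right) - 495 + \frac{12}{7}\right)^{2} = \left(\frac{1}{3} - \frac{2}{15} - 495 + \frac{12}{7}\right)^{2} = \left(- \frac{17258}{35}\right)^{2} = \frac{297838564}{1225}$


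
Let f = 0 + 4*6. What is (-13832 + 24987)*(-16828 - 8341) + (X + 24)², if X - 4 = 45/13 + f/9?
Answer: -427034485034/1521 ≈ -2.8076e+8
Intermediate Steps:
f = 24 (f = 0 + 24 = 24)
X = 395/39 (X = 4 + (45/13 + 24/9) = 4 + (45*(1/13) + 24*(⅑)) = 4 + (45/13 + 8/3) = 4 + 239/39 = 395/39 ≈ 10.128)
(-13832 + 24987)*(-16828 - 8341) + (X + 24)² = (-13832 + 24987)*(-16828 - 8341) + (395/39 + 24)² = 11155*(-25169) + (1331/39)² = -280760195 + 1771561/1521 = -427034485034/1521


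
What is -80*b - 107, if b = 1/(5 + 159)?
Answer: -4407/41 ≈ -107.49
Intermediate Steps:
b = 1/164 ≈ 0.0060976
-80*b - 107 = -80*1/164 - 107 = -20/41 - 107 = -4407/41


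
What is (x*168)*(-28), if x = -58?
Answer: 272832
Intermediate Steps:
(x*168)*(-28) = -58*168*(-28) = -9744*(-28) = 272832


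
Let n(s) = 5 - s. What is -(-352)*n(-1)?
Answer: 2112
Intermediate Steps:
-(-352)*n(-1) = -(-352)*(5 - 1*(-1)) = -(-352)*(5 + 1) = -(-352)*6 = -352*(-6) = 2112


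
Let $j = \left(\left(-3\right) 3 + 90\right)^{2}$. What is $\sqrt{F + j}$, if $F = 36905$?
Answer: $\sqrt{43466} \approx 208.49$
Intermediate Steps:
$j = 6561$ ($j = \left(-9 + 90\right)^{2} = 81^{2} = 6561$)
$\sqrt{F + j} = \sqrt{36905 + 6561} = \sqrt{43466}$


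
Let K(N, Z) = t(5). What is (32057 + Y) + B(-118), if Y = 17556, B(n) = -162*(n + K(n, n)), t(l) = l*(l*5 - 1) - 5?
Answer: 50099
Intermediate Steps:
t(l) = -5 + l*(-1 + 5*l) (t(l) = l*(5*l - 1) - 5 = l*(-1 + 5*l) - 5 = -5 + l*(-1 + 5*l))
K(N, Z) = 115 (K(N, Z) = -5 - 1*5 + 5*5² = -5 - 5 + 5*25 = -5 - 5 + 125 = 115)
B(n) = -18630 - 162*n (B(n) = -162*(n + 115) = -162*(115 + n) = -18630 - 162*n)
(32057 + Y) + B(-118) = (32057 + 17556) + (-18630 - 162*(-118)) = 49613 + (-18630 + 19116) = 49613 + 486 = 50099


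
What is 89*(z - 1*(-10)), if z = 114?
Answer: 11036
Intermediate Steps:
89*(z - 1*(-10)) = 89*(114 - 1*(-10)) = 89*(114 + 10) = 89*124 = 11036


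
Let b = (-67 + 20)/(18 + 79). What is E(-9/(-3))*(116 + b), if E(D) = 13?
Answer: 145665/97 ≈ 1501.7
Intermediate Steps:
b = -47/97 ≈ -0.48454
E(-9/(-3))*(116 + b) = 13*(116 - 47/97) = 13*(11205/97) = 145665/97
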